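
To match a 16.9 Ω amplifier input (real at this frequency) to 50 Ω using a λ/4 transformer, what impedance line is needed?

Z_qwt = √(Z_0·R_L) = √(50 × 16.9) = √845

Z_qwt ≈ 29.1 Ω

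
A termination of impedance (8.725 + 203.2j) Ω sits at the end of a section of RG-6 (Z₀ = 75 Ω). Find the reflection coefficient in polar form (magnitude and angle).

Γ = (Z_L − Z_0)/(Z_L + Z_0) = (-66.28 + j203.2)/(83.72 + j203.2)
|Γ| = 214/220 = 0.973

Γ ≈ 0.973 ∠ 40.5°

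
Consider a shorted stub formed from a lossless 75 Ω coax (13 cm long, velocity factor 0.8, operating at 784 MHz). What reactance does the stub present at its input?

X_in ≈ -38.4 Ω (capacitive)

λ = v/f = 0.8·c / 784 MHz = 0.306 m
βl = 2π·l/λ = 2π × 0.425 = 153°
tan(βl) = -0.512
For a shorted stub, Z_in = jZ_0·tan(βl)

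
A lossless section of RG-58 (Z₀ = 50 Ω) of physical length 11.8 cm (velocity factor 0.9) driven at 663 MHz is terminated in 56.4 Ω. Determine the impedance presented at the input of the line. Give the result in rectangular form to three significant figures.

λ = v/f = 0.9·c / 663 MHz = 0.407 m
βl = 2π·l/λ = 2π × 0.29 = 104°
tan(βl) = tan(104°) = -3.92
Z_in = Z_0·(Z_L + jZ_0·tanβl)/(Z_0 + jZ_L·tanβl)
     = 50·(56.4 − j196)/(50 − j221)

Z_in ≈ 44.9 + j2.6 Ω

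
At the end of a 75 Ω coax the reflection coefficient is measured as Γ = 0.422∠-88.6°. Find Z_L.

Z_L = Z_0·(1 + Γ)/(1 − Γ) = 75·(1.01 − j0.422)/(0.99 + j0.422)

Z_L ≈ 53.3 − j54.7 Ω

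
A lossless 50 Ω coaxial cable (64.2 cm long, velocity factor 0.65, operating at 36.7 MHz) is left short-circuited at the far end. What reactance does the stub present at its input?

X_in ≈ 47.4 Ω (inductive)

λ = v/f = 0.65·c / 36.7 MHz = 5.31 m
βl = 2π·l/λ = 2π × 0.121 = 43.5°
tan(βl) = 0.949
For a short-circuited stub, Z_in = jZ_0·tan(βl)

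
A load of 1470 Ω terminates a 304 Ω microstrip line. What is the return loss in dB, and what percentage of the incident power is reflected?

RL ≈ 3.65 dB; 43.2% of incident power reflected

Γ = (1470 − 304)/(1470 + 304) = 0.657
RL = −20·log₁₀(0.657) = 3.65 dB
P_refl/P_inc = |Γ|² = 0.432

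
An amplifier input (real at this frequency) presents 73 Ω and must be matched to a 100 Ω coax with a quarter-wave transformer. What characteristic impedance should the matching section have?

Z_qwt = √(Z_0·R_L) = √(100 × 73) = √7300

Z_qwt ≈ 85.4 Ω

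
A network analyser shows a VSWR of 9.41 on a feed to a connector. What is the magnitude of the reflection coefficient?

|Γ| ≈ 0.808

|Γ| = (S − 1)/(S + 1) = (9.41 − 1)/(9.41 + 1) = 8.41/10.4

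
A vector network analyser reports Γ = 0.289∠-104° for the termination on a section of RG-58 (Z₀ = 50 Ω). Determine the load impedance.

Z_L ≈ 37.5 − j22.9 Ω

Z_L = Z_0·(1 + Γ)/(1 − Γ) = 50·(0.93 − j0.28)/(1.07 + j0.28)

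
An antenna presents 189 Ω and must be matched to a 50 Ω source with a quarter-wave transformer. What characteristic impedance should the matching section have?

Z_qwt = √(Z_0·R_L) = √(50 × 189) = √9450

Z_qwt ≈ 97.2 Ω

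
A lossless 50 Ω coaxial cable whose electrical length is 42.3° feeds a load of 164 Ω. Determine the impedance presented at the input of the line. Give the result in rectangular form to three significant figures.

Z_in ≈ 30.3 − j44.8 Ω

tan(βl) = tan(42.3°) = 0.91
Z_in = Z_0·(Z_L + jZ_0·tanβl)/(Z_0 + jZ_L·tanβl)
     = 50·(164 + j45.5)/(50 + j149)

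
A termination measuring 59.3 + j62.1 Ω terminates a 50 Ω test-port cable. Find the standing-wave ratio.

Γ = (Z_L − Z_0)/(Z_L + Z_0) = (9.3 + j62.1)/(109.3 + j62.1)
|Γ| = 62.8/126 = 0.5
VSWR = (1 + |Γ|)/(1 − |Γ|) = 1.5/0.5

VSWR ≈ 3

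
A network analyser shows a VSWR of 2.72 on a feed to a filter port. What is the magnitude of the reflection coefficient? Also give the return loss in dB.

|Γ| ≈ 0.462; return loss ≈ 6.7 dB

|Γ| = (S − 1)/(S + 1) = (2.72 − 1)/(2.72 + 1) = 1.72/3.72
RL = −20·log₁₀|Γ| = −20·log₁₀(0.462)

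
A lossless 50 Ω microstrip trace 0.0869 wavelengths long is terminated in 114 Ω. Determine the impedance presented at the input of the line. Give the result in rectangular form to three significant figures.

βl = 2π × 0.0869 = 31.3°
tan(βl) = tan(31.3°) = 0.608
Z_in = Z_0·(Z_L + jZ_0·tanβl)/(Z_0 + jZ_L·tanβl)
     = 50·(114 + j30.4)/(50 + j69.3)

Z_in ≈ 53.5 − j43.7 Ω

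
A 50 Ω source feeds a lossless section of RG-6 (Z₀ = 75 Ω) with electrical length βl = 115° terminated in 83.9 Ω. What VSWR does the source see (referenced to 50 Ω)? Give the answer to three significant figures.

VSWR ≈ 1.41

tan(βl) = -2.14
Z_in = Z_0·(Z_L + jZ_0·tanβl)/(Z_0 + jZ_L·tanβl) = 69.5 + j5.99 Ω
Γ_s = (Z_in − Z_s)/(Z_in + Z_s) = (19.5 + j5.99)/(120 + j5.99), |Γ_s| = 0.171
VSWR = (1 + |Γ_s|)/(1 − |Γ_s|)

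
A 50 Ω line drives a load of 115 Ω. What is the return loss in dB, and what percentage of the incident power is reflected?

Γ = (115 − 50)/(115 + 50) = 0.394
RL = −20·log₁₀(0.394) = 8.09 dB
P_refl/P_inc = |Γ|² = 0.155

RL ≈ 8.09 dB; 15.5% of incident power reflected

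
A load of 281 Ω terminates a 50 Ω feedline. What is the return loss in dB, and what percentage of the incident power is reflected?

RL ≈ 3.12 dB; 48.7% of incident power reflected

Γ = (281 − 50)/(281 + 50) = 0.698
RL = −20·log₁₀(0.698) = 3.12 dB
P_refl/P_inc = |Γ|² = 0.487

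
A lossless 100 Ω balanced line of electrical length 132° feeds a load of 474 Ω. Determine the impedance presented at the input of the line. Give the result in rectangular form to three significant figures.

Z_in ≈ 36.9 + j83 Ω

tan(βl) = tan(132°) = -1.11
Z_in = Z_0·(Z_L + jZ_0·tanβl)/(Z_0 + jZ_L·tanβl)
     = 100·(474 − j111)/(100 − j526)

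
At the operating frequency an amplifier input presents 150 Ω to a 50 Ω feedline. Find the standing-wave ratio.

VSWR ≈ 3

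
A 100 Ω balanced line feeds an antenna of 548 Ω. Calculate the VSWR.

VSWR ≈ 5.48

Γ = (548 − 100)/(548 + 100) = 0.691
VSWR = (1 + 0.691)/(1 − 0.691)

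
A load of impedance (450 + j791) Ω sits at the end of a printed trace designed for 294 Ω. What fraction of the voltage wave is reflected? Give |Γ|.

|Γ| ≈ 0.742

Γ = (Z_L − Z_0)/(Z_L + Z_0) = (156 + j791)/(744 + j791)
|Γ| = 806/1090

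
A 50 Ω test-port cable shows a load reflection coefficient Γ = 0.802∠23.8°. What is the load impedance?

Z_L = Z_0·(1 + Γ)/(1 − Γ) = 50·(1.73 + j0.324)/(0.266 − j0.324)

Z_L ≈ 102 + j184 Ω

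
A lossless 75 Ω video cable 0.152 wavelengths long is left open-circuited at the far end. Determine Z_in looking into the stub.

βl = 2π × 0.152 = 54.7°
tan(βl) = 1.41
For an open-circuited stub, Z_in = −jZ_0·cot(βl) = −jZ_0/tan(βl)

Z_in ≈ −j53.1 Ω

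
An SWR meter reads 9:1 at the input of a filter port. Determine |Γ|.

|Γ| = (S − 1)/(S + 1) = (9 − 1)/(9 + 1) = 8/10

|Γ| ≈ 0.8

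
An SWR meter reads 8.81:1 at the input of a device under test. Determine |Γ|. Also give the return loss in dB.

|Γ| ≈ 0.796; return loss ≈ 1.98 dB

|Γ| = (S − 1)/(S + 1) = (8.81 − 1)/(8.81 + 1) = 7.81/9.81
RL = −20·log₁₀|Γ| = −20·log₁₀(0.796)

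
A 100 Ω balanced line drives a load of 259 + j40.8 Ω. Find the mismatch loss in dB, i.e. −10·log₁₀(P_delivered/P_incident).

mismatch loss ≈ 1 dB

Γ = (159 + j40.8)/(359 + j40.8), |Γ| = 0.454
|Γ|² = 0.206, so P_del/P_inc = 1 − |Γ|² = 0.794
ML = −10·log₁₀(1 − |Γ|²)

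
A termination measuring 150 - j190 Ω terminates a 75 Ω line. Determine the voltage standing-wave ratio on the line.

VSWR ≈ 5.53

Γ = (Z_L − Z_0)/(Z_L + Z_0) = (75 − j190)/(225 − j190)
|Γ| = 204/294 = 0.694
VSWR = (1 + |Γ|)/(1 − |Γ|) = 1.69/0.306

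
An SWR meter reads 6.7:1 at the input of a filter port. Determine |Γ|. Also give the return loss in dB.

|Γ| ≈ 0.74; return loss ≈ 2.61 dB

|Γ| = (S − 1)/(S + 1) = (6.7 − 1)/(6.7 + 1) = 5.7/7.7
RL = −20·log₁₀|Γ| = −20·log₁₀(0.74)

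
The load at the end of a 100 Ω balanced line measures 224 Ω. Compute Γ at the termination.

Γ = 0.383

Γ = (Z_L − Z_0)/(Z_L + Z_0) = (224 − 100)/(224 + 100) = 124/324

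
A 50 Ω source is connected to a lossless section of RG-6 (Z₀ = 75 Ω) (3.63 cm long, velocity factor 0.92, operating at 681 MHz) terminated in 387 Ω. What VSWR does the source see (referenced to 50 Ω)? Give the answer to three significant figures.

VSWR ≈ 6.54

λ = v/f = 0.92·c / 681 MHz = 0.405 m
βl = 2π·l/λ = 2π × 0.0896 = 32.2°
tan(βl) = 0.631
Z_in = Z_0·(Z_L + jZ_0·tanβl)/(Z_0 + jZ_L·tanβl) = 46.7 − j105 Ω
Γ_s = (Z_in − Z_s)/(Z_in + Z_s) = (-3.34 − j105)/(96.7 − j105), |Γ_s| = 0.735
VSWR = (1 + |Γ_s|)/(1 − |Γ_s|)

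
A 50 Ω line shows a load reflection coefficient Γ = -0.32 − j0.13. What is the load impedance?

Z_L ≈ 25 − j7.39 Ω

Z_L = Z_0·(1 + Γ)/(1 − Γ) = 50·(0.68 − j0.13)/(1.32 + j0.13)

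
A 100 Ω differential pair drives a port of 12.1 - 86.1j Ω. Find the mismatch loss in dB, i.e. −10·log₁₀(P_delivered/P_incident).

mismatch loss ≈ 6.16 dB

Γ = (-87.9 − j86.1)/(112.1 − j86.1), |Γ| = 0.87
|Γ|² = 0.758, so P_del/P_inc = 1 − |Γ|² = 0.242
ML = −10·log₁₀(1 − |Γ|²)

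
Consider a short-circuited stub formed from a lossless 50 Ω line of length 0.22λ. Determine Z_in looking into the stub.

Z_in ≈ +j262 Ω

βl = 2π × 0.22 = 79.2°
tan(βl) = 5.24
For a short-circuited stub, Z_in = jZ_0·tan(βl)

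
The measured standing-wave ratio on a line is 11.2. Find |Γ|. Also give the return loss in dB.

|Γ| ≈ 0.836; return loss ≈ 1.56 dB

|Γ| = (S − 1)/(S + 1) = (11.2 − 1)/(11.2 + 1) = 10.2/12.2
RL = −20·log₁₀|Γ| = −20·log₁₀(0.836)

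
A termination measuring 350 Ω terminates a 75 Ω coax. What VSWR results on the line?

Γ = (350 − 75)/(350 + 75) = 0.647
VSWR = (1 + 0.647)/(1 − 0.647)

VSWR ≈ 4.67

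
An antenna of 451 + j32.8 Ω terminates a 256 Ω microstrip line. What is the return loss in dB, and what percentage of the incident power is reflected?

Γ = (195 + j32.8)/(707 + j32.8), |Γ| = 0.279
RL = −20·log₁₀(0.279) = 11.1 dB
P_refl/P_inc = |Γ|² = 0.0781

RL ≈ 11.1 dB; 7.81% of incident power reflected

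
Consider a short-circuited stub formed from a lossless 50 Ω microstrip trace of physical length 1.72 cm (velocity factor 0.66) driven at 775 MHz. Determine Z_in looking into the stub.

Z_in ≈ +j22.5 Ω

λ = v/f = 0.66·c / 775 MHz = 0.255 m
βl = 2π·l/λ = 2π × 0.0673 = 24.2°
tan(βl) = 0.45
For a short-circuited stub, Z_in = jZ_0·tan(βl)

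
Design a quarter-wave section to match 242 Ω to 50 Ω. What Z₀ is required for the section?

Z_qwt = √(Z_0·R_L) = √(50 × 242) = √12100

Z_qwt ≈ 110 Ω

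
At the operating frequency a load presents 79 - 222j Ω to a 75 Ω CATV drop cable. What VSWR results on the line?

Γ = (Z_L − Z_0)/(Z_L + Z_0) = (4 − j222)/(154 − j222)
|Γ| = 222/270 = 0.822
VSWR = (1 + |Γ|)/(1 − |Γ|) = 1.82/0.178

VSWR ≈ 10.2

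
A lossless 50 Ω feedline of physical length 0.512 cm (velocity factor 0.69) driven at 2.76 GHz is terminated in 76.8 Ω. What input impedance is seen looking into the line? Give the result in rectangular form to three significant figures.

λ = v/f = 0.69·c / 2.76 GHz = 0.075 m
βl = 2π·l/λ = 2π × 0.0683 = 24.6°
tan(βl) = tan(24.6°) = 0.457
Z_in = Z_0·(Z_L + jZ_0·tanβl)/(Z_0 + jZ_L·tanβl)
     = 50·(76.8 + j22.9)/(50 + j35.1)

Z_in ≈ 62.2 − j20.8 Ω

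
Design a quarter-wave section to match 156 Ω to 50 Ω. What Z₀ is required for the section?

Z_qwt = √(Z_0·R_L) = √(50 × 156) = √7800

Z_qwt ≈ 88.3 Ω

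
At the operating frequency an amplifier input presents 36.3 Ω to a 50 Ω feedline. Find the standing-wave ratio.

For a purely resistive load, VSWR = R_L/Z_0 or Z_0/R_L (whichever > 1) = 50/36.3

VSWR ≈ 1.38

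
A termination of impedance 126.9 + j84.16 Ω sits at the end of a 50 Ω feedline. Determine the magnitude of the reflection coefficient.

|Γ| ≈ 0.582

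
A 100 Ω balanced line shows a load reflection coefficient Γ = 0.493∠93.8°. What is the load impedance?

Z_L ≈ 57.9 + j75.2 Ω

Z_L = Z_0·(1 + Γ)/(1 − Γ) = 100·(0.967 + j0.492)/(1.03 − j0.492)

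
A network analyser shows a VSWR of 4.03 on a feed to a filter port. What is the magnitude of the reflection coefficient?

|Γ| = (S − 1)/(S + 1) = (4.03 − 1)/(4.03 + 1) = 3.03/5.03

|Γ| ≈ 0.602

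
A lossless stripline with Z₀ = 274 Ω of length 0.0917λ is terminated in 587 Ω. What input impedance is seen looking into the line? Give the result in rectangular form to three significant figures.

βl = 2π × 0.0917 = 33°
tan(βl) = tan(33°) = 0.65
Z_in = Z_0·(Z_L + jZ_0·tanβl)/(Z_0 + jZ_L·tanβl)
     = 274·(587 + j178)/(274 + j381)

Z_in ≈ 284 − j218 Ω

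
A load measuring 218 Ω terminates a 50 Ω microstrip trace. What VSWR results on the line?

VSWR ≈ 4.36

For a purely resistive load, VSWR = R_L/Z_0 or Z_0/R_L (whichever > 1) = 218/50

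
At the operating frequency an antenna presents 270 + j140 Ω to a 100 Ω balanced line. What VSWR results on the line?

VSWR ≈ 3.51

Γ = (Z_L − Z_0)/(Z_L + Z_0) = (170 + j140)/(370 + j140)
|Γ| = 220/396 = 0.557
VSWR = (1 + |Γ|)/(1 − |Γ|) = 1.56/0.443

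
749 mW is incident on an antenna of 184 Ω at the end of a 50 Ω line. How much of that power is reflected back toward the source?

P_reflected ≈ 246 mW

Γ = (184 − 50)/(184 + 50) = 0.573
|Γ|² = 0.328
P_refl = |Γ|²·P_inc = 246 mW, P_del = (1 − |Γ|²)·P_inc = 503 mW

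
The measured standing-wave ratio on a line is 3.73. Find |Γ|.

|Γ| ≈ 0.577

|Γ| = (S − 1)/(S + 1) = (3.73 − 1)/(3.73 + 1) = 2.73/4.73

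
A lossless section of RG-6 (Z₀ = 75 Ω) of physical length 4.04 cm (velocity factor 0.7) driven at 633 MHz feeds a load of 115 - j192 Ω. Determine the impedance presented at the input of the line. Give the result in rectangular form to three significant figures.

λ = v/f = 0.7·c / 633 MHz = 0.332 m
βl = 2π·l/λ = 2π × 0.122 = 43.8°
tan(βl) = tan(43.8°) = 0.96
Z_in = Z_0·(Z_L + jZ_0·tanβl)/(Z_0 + jZ_L·tanβl)
     = 75·(115 − j120)/(259 + j110)

Z_in ≈ 15.6 − j41.4 Ω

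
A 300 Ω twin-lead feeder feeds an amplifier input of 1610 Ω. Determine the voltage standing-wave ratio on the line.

For a purely resistive load, VSWR = R_L/Z_0 or Z_0/R_L (whichever > 1) = 1610/300

VSWR ≈ 5.37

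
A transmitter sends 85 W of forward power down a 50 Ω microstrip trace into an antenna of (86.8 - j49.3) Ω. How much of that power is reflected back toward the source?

|Γ| = |(36.8 − j49.3)/(136.8 − j49.3)| = 0.423
|Γ|² = 0.179
P_refl = |Γ|²·P_inc = 15.2 W, P_del = (1 − |Γ|²)·P_inc = 69.8 W

P_reflected ≈ 15.2 W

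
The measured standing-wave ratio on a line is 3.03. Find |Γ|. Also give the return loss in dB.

|Γ| = (S − 1)/(S + 1) = (3.03 − 1)/(3.03 + 1) = 2.03/4.03
RL = −20·log₁₀|Γ| = −20·log₁₀(0.504)

|Γ| ≈ 0.504; return loss ≈ 5.96 dB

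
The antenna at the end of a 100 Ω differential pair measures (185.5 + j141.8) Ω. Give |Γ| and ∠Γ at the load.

Γ ≈ 0.519 ∠ 32.5°

Γ = (Z_L − Z_0)/(Z_L + Z_0) = (85.5 + j141.8)/(285.5 + j141.8)
|Γ| = 166/319 = 0.519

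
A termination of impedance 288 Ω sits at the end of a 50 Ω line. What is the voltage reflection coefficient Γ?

Γ = (Z_L − Z_0)/(Z_L + Z_0) = (288 − 50)/(288 + 50) = 238/338

Γ = 0.704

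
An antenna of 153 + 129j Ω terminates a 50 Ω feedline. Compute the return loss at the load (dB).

RL ≈ 3.27 dB

Γ = (103 + j129)/(203 + j129), |Γ| = 0.686
RL = −20·log₁₀|Γ| = −20·log₁₀(0.686)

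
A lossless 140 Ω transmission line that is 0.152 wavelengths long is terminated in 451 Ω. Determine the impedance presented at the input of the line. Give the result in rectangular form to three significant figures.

Z_in ≈ 62.2 − j85.4 Ω

βl = 2π × 0.152 = 54.7°
tan(βl) = tan(54.7°) = 1.41
Z_in = Z_0·(Z_L + jZ_0·tanβl)/(Z_0 + jZ_L·tanβl)
     = 140·(451 + j198)/(140 + j637)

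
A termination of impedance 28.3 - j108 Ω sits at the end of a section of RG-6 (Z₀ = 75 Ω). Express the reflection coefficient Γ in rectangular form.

Γ = (Z_L − Z_0)/(Z_L + Z_0) = (-46.7 − j108)/(103.3 − j108)

Γ ≈ 0.306 − j0.725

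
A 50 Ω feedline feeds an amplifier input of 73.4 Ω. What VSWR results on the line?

VSWR ≈ 1.47

Γ = (73.4 − 50)/(73.4 + 50) = 0.19
VSWR = (1 + 0.19)/(1 − 0.19)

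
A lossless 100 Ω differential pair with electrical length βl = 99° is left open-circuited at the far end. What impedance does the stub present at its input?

tan(βl) = -6.31
For an open-circuited stub, Z_in = −jZ_0·cot(βl) = −jZ_0/tan(βl)

Z_in ≈ +j15.8 Ω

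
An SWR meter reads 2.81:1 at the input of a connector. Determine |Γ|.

|Γ| = (S − 1)/(S + 1) = (2.81 − 1)/(2.81 + 1) = 1.81/3.81

|Γ| ≈ 0.475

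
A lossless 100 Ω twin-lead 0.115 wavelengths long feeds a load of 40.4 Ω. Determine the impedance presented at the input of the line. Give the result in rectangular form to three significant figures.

βl = 2π × 0.115 = 41.4°
tan(βl) = tan(41.4°) = 0.882
Z_in = Z_0·(Z_L + jZ_0·tanβl)/(Z_0 + jZ_L·tanβl)
     = 100·(40.4 + j88.2)/(100 + j35.6)

Z_in ≈ 63.7 + j65.5 Ω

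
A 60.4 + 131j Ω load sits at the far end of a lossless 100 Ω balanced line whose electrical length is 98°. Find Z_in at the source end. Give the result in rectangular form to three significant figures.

Z_in ≈ 24.9 − j45.9 Ω

tan(βl) = tan(98°) = -7.12
Z_in = Z_0·(Z_L + jZ_0·tanβl)/(Z_0 + jZ_L·tanβl)
     = 100·(60.4 − j581)/(1030 − j430)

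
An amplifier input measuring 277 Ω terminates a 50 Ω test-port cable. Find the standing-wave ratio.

VSWR ≈ 5.54

Γ = (277 − 50)/(277 + 50) = 0.694
VSWR = (1 + 0.694)/(1 − 0.694)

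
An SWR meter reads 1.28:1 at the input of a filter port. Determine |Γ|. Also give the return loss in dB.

|Γ| ≈ 0.123; return loss ≈ 18.2 dB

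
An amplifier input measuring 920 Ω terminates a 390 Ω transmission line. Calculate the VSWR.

VSWR ≈ 2.36

Γ = (920 − 390)/(920 + 390) = 0.405
VSWR = (1 + 0.405)/(1 − 0.405)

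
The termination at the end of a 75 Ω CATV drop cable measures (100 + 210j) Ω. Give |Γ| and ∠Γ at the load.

Γ = (Z_L − Z_0)/(Z_L + Z_0) = (25 + j210)/(175 + j210)
|Γ| = 211/273 = 0.774

Γ ≈ 0.774 ∠ 33°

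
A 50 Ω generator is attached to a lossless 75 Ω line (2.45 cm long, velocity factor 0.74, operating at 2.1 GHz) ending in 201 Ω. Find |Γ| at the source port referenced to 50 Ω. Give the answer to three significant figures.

λ = v/f = 0.74·c / 2.1 GHz = 0.106 m
βl = 2π·l/λ = 2π × 0.232 = 83.4°
tan(βl) = 8.69
Z_in = Z_0·(Z_L + jZ_0·tanβl)/(Z_0 + jZ_L·tanβl) = 28.3 − j7.42 Ω
Γ_s = (Z_in − Z_s)/(Z_in + Z_s) = (-21.7 − j7.42)/(78.3 − j7.42), |Γ_s| = 0.292

|Γ| ≈ 0.292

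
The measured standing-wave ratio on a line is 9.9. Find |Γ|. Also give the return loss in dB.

|Γ| ≈ 0.817; return loss ≈ 1.76 dB

|Γ| = (S − 1)/(S + 1) = (9.9 − 1)/(9.9 + 1) = 8.9/10.9
RL = −20·log₁₀|Γ| = −20·log₁₀(0.817)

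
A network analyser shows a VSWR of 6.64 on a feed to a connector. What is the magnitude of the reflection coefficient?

|Γ| ≈ 0.738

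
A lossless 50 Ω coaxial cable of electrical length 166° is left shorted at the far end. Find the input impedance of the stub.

tan(βl) = -0.249
For a shorted stub, Z_in = jZ_0·tan(βl)

Z_in ≈ −j12.5 Ω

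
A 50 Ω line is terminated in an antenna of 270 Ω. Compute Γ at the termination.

Γ = 0.688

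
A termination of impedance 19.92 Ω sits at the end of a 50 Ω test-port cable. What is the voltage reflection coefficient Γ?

Γ = -0.43

Γ = (Z_L − Z_0)/(Z_L + Z_0) = (19.92 − 50)/(19.92 + 50) = -30.08/69.92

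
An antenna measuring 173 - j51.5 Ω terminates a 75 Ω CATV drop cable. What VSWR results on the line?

VSWR ≈ 2.55

Γ = (Z_L − Z_0)/(Z_L + Z_0) = (98 − j51.5)/(248 − j51.5)
|Γ| = 111/253 = 0.437
VSWR = (1 + |Γ|)/(1 − |Γ|) = 1.44/0.563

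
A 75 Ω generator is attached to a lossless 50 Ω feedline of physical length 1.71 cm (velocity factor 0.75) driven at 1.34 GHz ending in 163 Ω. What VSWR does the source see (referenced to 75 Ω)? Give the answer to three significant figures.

VSWR ≈ 3.2

λ = v/f = 0.75·c / 1.34 GHz = 0.168 m
βl = 2π·l/λ = 2π × 0.102 = 36.7°
tan(βl) = 0.744
Z_in = Z_0·(Z_L + jZ_0·tanβl)/(Z_0 + jZ_L·tanβl) = 36.8 − j52 Ω
Γ_s = (Z_in − Z_s)/(Z_in + Z_s) = (-38.2 − j52)/(112 − j52), |Γ_s| = 0.524
VSWR = (1 + |Γ_s|)/(1 − |Γ_s|)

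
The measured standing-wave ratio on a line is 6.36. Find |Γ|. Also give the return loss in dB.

|Γ| = (S − 1)/(S + 1) = (6.36 − 1)/(6.36 + 1) = 5.36/7.36
RL = −20·log₁₀|Γ| = −20·log₁₀(0.728)

|Γ| ≈ 0.728; return loss ≈ 2.75 dB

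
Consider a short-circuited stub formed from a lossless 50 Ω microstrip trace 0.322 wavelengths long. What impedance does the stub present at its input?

βl = 2π × 0.322 = 116°
tan(βl) = -2.06
For a short-circuited stub, Z_in = jZ_0·tan(βl)

Z_in ≈ −j103 Ω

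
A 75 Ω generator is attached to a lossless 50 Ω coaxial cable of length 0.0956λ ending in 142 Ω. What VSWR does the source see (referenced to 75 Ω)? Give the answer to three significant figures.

VSWR ≈ 2.72

βl = 2π × 0.0956 = 34.4°
tan(βl) = 0.685
Z_in = Z_0·(Z_L + jZ_0·tanβl)/(Z_0 + jZ_L·tanβl) = 43.6 − j50.6 Ω
Γ_s = (Z_in − Z_s)/(Z_in + Z_s) = (-31.4 − j50.6)/(119 − j50.6), |Γ_s| = 0.462
VSWR = (1 + |Γ_s|)/(1 − |Γ_s|)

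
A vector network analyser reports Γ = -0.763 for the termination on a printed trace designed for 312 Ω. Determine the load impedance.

Z_L ≈ 41.9 Ω

Z_L = Z_0·(1 + Γ)/(1 − Γ) = 312·(0.237)/(1.76)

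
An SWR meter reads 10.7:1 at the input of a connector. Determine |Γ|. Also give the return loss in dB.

|Γ| = (S − 1)/(S + 1) = (10.7 − 1)/(10.7 + 1) = 9.7/11.7
RL = −20·log₁₀|Γ| = −20·log₁₀(0.829)

|Γ| ≈ 0.829; return loss ≈ 1.63 dB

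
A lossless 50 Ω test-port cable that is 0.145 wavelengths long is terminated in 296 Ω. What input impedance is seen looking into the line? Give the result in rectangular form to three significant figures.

βl = 2π × 0.145 = 52.2°
tan(βl) = tan(52.2°) = 1.29
Z_in = Z_0·(Z_L + jZ_0·tanβl)/(Z_0 + jZ_L·tanβl)
     = 50·(296 + j64.5)/(50 + j382)

Z_in ≈ 13.3 − j37 Ω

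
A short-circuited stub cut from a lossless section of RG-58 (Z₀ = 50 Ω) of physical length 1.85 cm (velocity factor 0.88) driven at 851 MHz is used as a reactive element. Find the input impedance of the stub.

Z_in ≈ +j19.7 Ω

λ = v/f = 0.88·c / 851 MHz = 0.31 m
βl = 2π·l/λ = 2π × 0.0596 = 21.5°
tan(βl) = 0.393
For a short-circuited stub, Z_in = jZ_0·tan(βl)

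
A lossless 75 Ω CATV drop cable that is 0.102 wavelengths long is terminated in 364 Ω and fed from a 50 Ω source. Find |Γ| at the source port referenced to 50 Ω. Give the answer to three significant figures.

βl = 2π × 0.102 = 36.7°
tan(βl) = 0.746
Z_in = Z_0·(Z_L + jZ_0·tanβl)/(Z_0 + jZ_L·tanβl) = 40.2 − j89.5 Ω
Γ_s = (Z_in − Z_s)/(Z_in + Z_s) = (-9.84 − j89.5)/(90.2 − j89.5), |Γ_s| = 0.709

|Γ| ≈ 0.709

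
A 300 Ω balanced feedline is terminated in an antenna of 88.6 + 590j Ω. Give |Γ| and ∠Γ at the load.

Γ ≈ 0.887 ∠ 53.1°

Γ = (Z_L − Z_0)/(Z_L + Z_0) = (-211.4 + j590)/(388.6 + j590)
|Γ| = 627/706 = 0.887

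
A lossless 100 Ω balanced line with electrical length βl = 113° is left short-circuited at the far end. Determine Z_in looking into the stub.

tan(βl) = -2.36
For a short-circuited stub, Z_in = jZ_0·tan(βl)

Z_in ≈ −j236 Ω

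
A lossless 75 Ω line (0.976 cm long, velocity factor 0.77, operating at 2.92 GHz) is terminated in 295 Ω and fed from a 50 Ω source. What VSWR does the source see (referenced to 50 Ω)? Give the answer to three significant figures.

λ = v/f = 0.77·c / 2.92 GHz = 0.0791 m
βl = 2π·l/λ = 2π × 0.123 = 44.4°
tan(βl) = 0.98
Z_in = Z_0·(Z_L + jZ_0·tanβl)/(Z_0 + jZ_L·tanβl) = 36.5 − j67.1 Ω
Γ_s = (Z_in − Z_s)/(Z_in + Z_s) = (-13.5 − j67.1)/(86.5 − j67.1), |Γ_s| = 0.625
VSWR = (1 + |Γ_s|)/(1 − |Γ_s|)

VSWR ≈ 4.34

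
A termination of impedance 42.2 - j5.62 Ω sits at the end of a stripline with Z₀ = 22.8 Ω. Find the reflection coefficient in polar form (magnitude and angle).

Γ = (Z_L − Z_0)/(Z_L + Z_0) = (19.4 − j5.62)/(65 − j5.62)
|Γ| = 20.2/65.2 = 0.31

Γ ≈ 0.31 ∠ -11.2°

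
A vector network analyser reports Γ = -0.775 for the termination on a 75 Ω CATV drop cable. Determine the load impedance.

Z_L ≈ 9.51 Ω

Z_L = Z_0·(1 + Γ)/(1 − Γ) = 75·(0.225)/(1.77)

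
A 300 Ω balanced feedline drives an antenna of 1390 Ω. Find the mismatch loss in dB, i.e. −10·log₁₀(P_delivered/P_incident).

Γ = (1390 − 300)/(1390 + 300) = 0.645
|Γ|² = 0.416, so P_del/P_inc = 1 − |Γ|² = 0.584
ML = −10·log₁₀(1 − |Γ|²)

mismatch loss ≈ 2.34 dB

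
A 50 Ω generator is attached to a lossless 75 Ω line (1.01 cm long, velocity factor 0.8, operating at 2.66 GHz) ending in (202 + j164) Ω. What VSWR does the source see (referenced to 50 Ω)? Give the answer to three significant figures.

λ = v/f = 0.8·c / 2.66 GHz = 0.0902 m
βl = 2π·l/λ = 2π × 0.112 = 40.3°
tan(βl) = 0.848
Z_in = Z_0·(Z_L + jZ_0·tanβl)/(Z_0 + jZ_L·tanβl) = 58.4 − j110 Ω
Γ_s = (Z_in − Z_s)/(Z_in + Z_s) = (8.4 − j110)/(108 − j110), |Γ_s| = 0.715
VSWR = (1 + |Γ_s|)/(1 − |Γ_s|)

VSWR ≈ 6.02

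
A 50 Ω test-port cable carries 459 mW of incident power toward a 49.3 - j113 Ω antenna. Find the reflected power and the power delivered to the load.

P_reflected ≈ 259 mW; P_delivered ≈ 200 mW

|Γ| = |(-0.7 − j113)/(99.3 − j113)| = 0.751
|Γ|² = 0.564
P_refl = |Γ|²·P_inc = 259 mW, P_del = (1 − |Γ|²)·P_inc = 200 mW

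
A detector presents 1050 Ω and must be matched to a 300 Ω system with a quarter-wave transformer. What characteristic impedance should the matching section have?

Z_qwt ≈ 561 Ω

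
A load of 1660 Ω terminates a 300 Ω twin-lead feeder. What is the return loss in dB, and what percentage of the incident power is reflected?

Γ = (1660 − 300)/(1660 + 300) = 0.694
RL = −20·log₁₀(0.694) = 3.17 dB
P_refl/P_inc = |Γ|² = 0.481

RL ≈ 3.17 dB; 48.1% of incident power reflected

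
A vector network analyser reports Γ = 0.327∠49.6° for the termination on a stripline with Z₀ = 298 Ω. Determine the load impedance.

Z_L ≈ 390 + j217 Ω

Z_L = Z_0·(1 + Γ)/(1 − Γ) = 298·(1.21 + j0.249)/(0.788 − j0.249)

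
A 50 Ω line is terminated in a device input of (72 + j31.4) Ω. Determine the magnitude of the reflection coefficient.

|Γ| ≈ 0.304

Γ = (Z_L − Z_0)/(Z_L + Z_0) = (22 + j31.4)/(122 + j31.4)
|Γ| = 38.3/126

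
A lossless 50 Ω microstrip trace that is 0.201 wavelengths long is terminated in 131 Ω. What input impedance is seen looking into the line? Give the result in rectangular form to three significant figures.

Z_in ≈ 20.7 − j13.4 Ω

βl = 2π × 0.201 = 72.4°
tan(βl) = tan(72.4°) = 3.14
Z_in = Z_0·(Z_L + jZ_0·tanβl)/(Z_0 + jZ_L·tanβl)
     = 50·(131 + j157)/(50 + j412)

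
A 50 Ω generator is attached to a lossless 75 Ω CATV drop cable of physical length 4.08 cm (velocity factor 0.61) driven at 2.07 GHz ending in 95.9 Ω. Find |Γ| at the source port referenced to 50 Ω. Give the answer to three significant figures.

λ = v/f = 0.61·c / 2.07 GHz = 0.0884 m
βl = 2π·l/λ = 2π × 0.462 = 166°
tan(βl) = -0.247
Z_in = Z_0·(Z_L + jZ_0·tanβl)/(Z_0 + jZ_L·tanβl) = 92.5 + j10.7 Ω
Γ_s = (Z_in − Z_s)/(Z_in + Z_s) = (42.5 + j10.7)/(143 + j10.7), |Γ_s| = 0.307

|Γ| ≈ 0.307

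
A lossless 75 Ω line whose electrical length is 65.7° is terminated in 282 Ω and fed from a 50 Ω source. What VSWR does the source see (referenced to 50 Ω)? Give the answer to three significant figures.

tan(βl) = 2.21
Z_in = Z_0·(Z_L + jZ_0·tanβl)/(Z_0 + jZ_L·tanβl) = 23.7 − j31 Ω
Γ_s = (Z_in − Z_s)/(Z_in + Z_s) = (-26.3 − j31)/(73.7 − j31), |Γ_s| = 0.509
VSWR = (1 + |Γ_s|)/(1 − |Γ_s|)

VSWR ≈ 3.07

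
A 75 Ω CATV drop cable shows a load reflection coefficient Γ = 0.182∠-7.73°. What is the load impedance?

Z_L = Z_0·(1 + Γ)/(1 − Γ) = 75·(1.18 − j0.0245)/(0.82 + j0.0245)

Z_L ≈ 108 − j5.46 Ω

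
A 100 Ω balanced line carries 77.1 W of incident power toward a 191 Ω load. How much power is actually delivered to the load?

Γ = (191 − 100)/(191 + 100) = 0.313
|Γ|² = 0.0978
P_refl = |Γ|²·P_inc = 7.54 W, P_del = (1 − |Γ|²)·P_inc = 69.6 W

P_delivered ≈ 69.6 W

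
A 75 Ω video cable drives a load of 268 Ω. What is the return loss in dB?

Γ = (268 − 75)/(268 + 75) = 0.563
RL = −20·log₁₀|Γ| = −20·log₁₀(0.563)

RL ≈ 4.99 dB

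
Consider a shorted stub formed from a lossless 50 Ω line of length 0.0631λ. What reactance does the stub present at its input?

X_in ≈ 20.9 Ω (inductive)

βl = 2π × 0.0631 = 22.7°
tan(βl) = 0.419
For a shorted stub, Z_in = jZ_0·tan(βl)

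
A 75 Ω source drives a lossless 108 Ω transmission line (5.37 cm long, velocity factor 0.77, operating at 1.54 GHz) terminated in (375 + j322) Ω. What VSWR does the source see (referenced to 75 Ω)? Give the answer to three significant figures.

λ = v/f = 0.77·c / 1.54 GHz = 0.15 m
βl = 2π·l/λ = 2π × 0.358 = 129°
tan(βl) = -1.24
Z_in = Z_0·(Z_L + jZ_0·tanβl)/(Z_0 + jZ_L·tanβl) = 23.4 + j61.5 Ω
Γ_s = (Z_in − Z_s)/(Z_in + Z_s) = (-51.6 + j61.5)/(98.4 + j61.5), |Γ_s| = 0.692
VSWR = (1 + |Γ_s|)/(1 − |Γ_s|)

VSWR ≈ 5.48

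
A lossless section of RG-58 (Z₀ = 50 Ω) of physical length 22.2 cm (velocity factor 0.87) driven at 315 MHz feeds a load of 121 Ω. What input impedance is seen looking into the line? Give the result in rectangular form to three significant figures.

λ = v/f = 0.87·c / 315 MHz = 0.829 m
βl = 2π·l/λ = 2π × 0.268 = 96.5°
tan(βl) = tan(96.5°) = -8.84
Z_in = Z_0·(Z_L + jZ_0·tanβl)/(Z_0 + jZ_L·tanβl)
     = 50·(121 − j442)/(50 − j1070)

Z_in ≈ 20.9 + j4.68 Ω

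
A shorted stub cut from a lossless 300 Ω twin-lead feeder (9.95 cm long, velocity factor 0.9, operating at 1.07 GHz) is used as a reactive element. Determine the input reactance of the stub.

λ = v/f = 0.9·c / 1.07 GHz = 0.252 m
βl = 2π·l/λ = 2π × 0.394 = 142°
tan(βl) = -0.783
For a shorted stub, Z_in = jZ_0·tan(βl)

X_in ≈ -235 Ω (capacitive)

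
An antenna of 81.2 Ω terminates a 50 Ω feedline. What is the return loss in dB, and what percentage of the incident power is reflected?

Γ = (81.2 − 50)/(81.2 + 50) = 0.238
RL = −20·log₁₀(0.238) = 12.5 dB
P_refl/P_inc = |Γ|² = 0.0566

RL ≈ 12.5 dB; 5.66% of incident power reflected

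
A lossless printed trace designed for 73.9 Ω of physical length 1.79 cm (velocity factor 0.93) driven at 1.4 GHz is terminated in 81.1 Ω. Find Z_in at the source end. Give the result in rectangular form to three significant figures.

λ = v/f = 0.93·c / 1.4 GHz = 0.199 m
βl = 2π·l/λ = 2π × 0.0898 = 32.3°
tan(βl) = tan(32.3°) = 0.633
Z_in = Z_0·(Z_L + jZ_0·tanβl)/(Z_0 + jZ_L·tanβl)
     = 73.9·(81.1 + j46.8)/(73.9 + j51.3)

Z_in ≈ 76.6 − j6.45 Ω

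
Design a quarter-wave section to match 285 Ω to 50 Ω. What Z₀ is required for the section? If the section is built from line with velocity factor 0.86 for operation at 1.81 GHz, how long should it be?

Z_qwt ≈ 119 Ω; length ≈ 3.56 cm

Z_qwt = √(Z_0·R_L) = √(50 × 285) = √14250
λ = 0.86·c/f = 0.143 m, so l = λ/4 = 0.0356 m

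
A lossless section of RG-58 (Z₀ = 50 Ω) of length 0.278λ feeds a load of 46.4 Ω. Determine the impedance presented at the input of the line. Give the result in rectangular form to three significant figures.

Z_in ≈ 53.6 − j1.38 Ω

βl = 2π × 0.278 = 100°
tan(βl) = tan(100°) = -5.63
Z_in = Z_0·(Z_L + jZ_0·tanβl)/(Z_0 + jZ_L·tanβl)
     = 50·(46.4 − j281)/(50 − j261)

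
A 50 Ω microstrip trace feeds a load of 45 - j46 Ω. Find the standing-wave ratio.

VSWR ≈ 2.56

Γ = (Z_L − Z_0)/(Z_L + Z_0) = (-5 − j46)/(95 − j46)
|Γ| = 46.3/106 = 0.438
VSWR = (1 + |Γ|)/(1 − |Γ|) = 1.44/0.562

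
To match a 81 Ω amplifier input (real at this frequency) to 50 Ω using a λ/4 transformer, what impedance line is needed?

Z_qwt ≈ 63.6 Ω

Z_qwt = √(Z_0·R_L) = √(50 × 81) = √4050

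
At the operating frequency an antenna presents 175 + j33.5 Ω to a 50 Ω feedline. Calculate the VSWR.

Γ = (Z_L − Z_0)/(Z_L + Z_0) = (125 + j33.5)/(225 + j33.5)
|Γ| = 129/227 = 0.569
VSWR = (1 + |Γ|)/(1 − |Γ|) = 1.57/0.431

VSWR ≈ 3.64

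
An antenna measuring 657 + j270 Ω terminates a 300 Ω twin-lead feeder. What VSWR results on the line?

VSWR ≈ 2.64

Γ = (Z_L − Z_0)/(Z_L + Z_0) = (357 + j270)/(957 + j270)
|Γ| = 448/994 = 0.45
VSWR = (1 + |Γ|)/(1 − |Γ|) = 1.45/0.55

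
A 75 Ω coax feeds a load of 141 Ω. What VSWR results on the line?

VSWR ≈ 1.88

Γ = (141 − 75)/(141 + 75) = 0.306
VSWR = (1 + 0.306)/(1 − 0.306)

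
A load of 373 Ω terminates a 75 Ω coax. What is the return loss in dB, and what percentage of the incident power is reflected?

Γ = (373 − 75)/(373 + 75) = 0.665
RL = −20·log₁₀(0.665) = 3.54 dB
P_refl/P_inc = |Γ|² = 0.442

RL ≈ 3.54 dB; 44.2% of incident power reflected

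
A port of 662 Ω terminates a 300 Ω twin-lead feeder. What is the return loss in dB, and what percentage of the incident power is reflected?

Γ = (662 − 300)/(662 + 300) = 0.376
RL = −20·log₁₀(0.376) = 8.49 dB
P_refl/P_inc = |Γ|² = 0.142

RL ≈ 8.49 dB; 14.2% of incident power reflected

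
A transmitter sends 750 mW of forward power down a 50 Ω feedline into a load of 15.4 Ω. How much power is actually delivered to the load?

P_delivered ≈ 540 mW

Γ = (15.4 − 50)/(15.4 + 50) = -0.529
|Γ|² = 0.28
P_refl = |Γ|²·P_inc = 210 mW, P_del = (1 − |Γ|²)·P_inc = 540 mW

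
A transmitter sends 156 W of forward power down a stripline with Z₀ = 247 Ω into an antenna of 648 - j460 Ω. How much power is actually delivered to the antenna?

P_delivered ≈ 98.6 W

|Γ| = |(401 − j460)/(895 − j460)| = 0.606
|Γ|² = 0.368
P_refl = |Γ|²·P_inc = 57.4 W, P_del = (1 − |Γ|²)·P_inc = 98.6 W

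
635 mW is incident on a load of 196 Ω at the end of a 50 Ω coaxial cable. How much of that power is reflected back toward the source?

P_reflected ≈ 224 mW

Γ = (196 − 50)/(196 + 50) = 0.593
|Γ|² = 0.352
P_refl = |Γ|²·P_inc = 224 mW, P_del = (1 − |Γ|²)·P_inc = 411 mW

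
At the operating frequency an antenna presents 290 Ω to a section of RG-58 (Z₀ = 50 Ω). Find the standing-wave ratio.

VSWR ≈ 5.8

Γ = (290 − 50)/(290 + 50) = 0.706
VSWR = (1 + 0.706)/(1 − 0.706)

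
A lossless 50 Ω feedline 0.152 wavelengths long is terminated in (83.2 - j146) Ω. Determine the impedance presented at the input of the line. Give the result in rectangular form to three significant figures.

Z_in ≈ 7.84 − j18.3 Ω

βl = 2π × 0.152 = 54.7°
tan(βl) = tan(54.7°) = 1.41
Z_in = Z_0·(Z_L + jZ_0·tanβl)/(Z_0 + jZ_L·tanβl)
     = 50·(83.2 − j75.3)/(256 + j118)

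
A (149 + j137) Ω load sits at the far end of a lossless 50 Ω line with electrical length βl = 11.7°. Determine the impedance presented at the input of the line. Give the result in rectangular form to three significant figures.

Z_in ≈ 274 − j49.7 Ω

tan(βl) = tan(11.7°) = 0.207
Z_in = Z_0·(Z_L + jZ_0·tanβl)/(Z_0 + jZ_L·tanβl)
     = 50·(149 + j147)/(21.6 + j30.9)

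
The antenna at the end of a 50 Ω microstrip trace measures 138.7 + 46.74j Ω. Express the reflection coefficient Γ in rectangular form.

Γ ≈ 0.501 + j0.124

Γ = (Z_L − Z_0)/(Z_L + Z_0) = (88.7 + j46.74)/(188.7 + j46.74)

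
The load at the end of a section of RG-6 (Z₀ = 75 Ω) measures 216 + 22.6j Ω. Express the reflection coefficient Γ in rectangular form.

Γ ≈ 0.488 + j0.0398

Γ = (Z_L − Z_0)/(Z_L + Z_0) = (141 + j22.6)/(291 + j22.6)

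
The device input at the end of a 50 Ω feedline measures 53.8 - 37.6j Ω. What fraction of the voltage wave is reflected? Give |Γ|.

Γ = (Z_L − Z_0)/(Z_L + Z_0) = (3.8 − j37.6)/(103.8 − j37.6)
|Γ| = 37.8/110

|Γ| ≈ 0.342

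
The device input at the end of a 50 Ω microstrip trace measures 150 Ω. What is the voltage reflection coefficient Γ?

Γ = 0.5

Γ = (Z_L − Z_0)/(Z_L + Z_0) = (150 − 50)/(150 + 50) = 100/200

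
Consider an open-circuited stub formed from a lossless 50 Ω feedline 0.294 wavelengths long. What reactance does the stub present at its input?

βl = 2π × 0.294 = 106°
tan(βl) = -3.52
For an open-circuited stub, Z_in = −jZ_0·cot(βl) = −jZ_0/tan(βl)

X_in ≈ 14.2 Ω (inductive)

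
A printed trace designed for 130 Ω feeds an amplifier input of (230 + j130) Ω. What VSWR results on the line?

Γ = (Z_L − Z_0)/(Z_L + Z_0) = (100 + j130)/(360 + j130)
|Γ| = 164/383 = 0.429
VSWR = (1 + |Γ|)/(1 − |Γ|) = 1.43/0.571

VSWR ≈ 2.5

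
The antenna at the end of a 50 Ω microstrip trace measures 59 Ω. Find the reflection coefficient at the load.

Γ = (Z_L − Z_0)/(Z_L + Z_0) = (59 − 50)/(59 + 50) = 9/109

Γ = 0.0826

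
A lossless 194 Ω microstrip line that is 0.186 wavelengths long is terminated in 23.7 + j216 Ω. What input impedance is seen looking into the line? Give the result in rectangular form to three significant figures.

βl = 2π × 0.186 = 67°
tan(βl) = tan(67°) = 2.35
Z_in = Z_0·(Z_L + jZ_0·tanβl)/(Z_0 + jZ_L·tanβl)
     = 194·(23.7 + j672)/(-314 + j55.7)

Z_in ≈ 57.3 − j405 Ω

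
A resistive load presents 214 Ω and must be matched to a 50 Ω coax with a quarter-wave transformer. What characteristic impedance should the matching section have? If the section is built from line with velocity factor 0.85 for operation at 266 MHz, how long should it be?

Z_qwt = √(Z_0·R_L) = √(50 × 214) = √10700
λ = 0.85·c/f = 0.959 m, so l = λ/4 = 0.24 m

Z_qwt ≈ 103 Ω; length ≈ 24 cm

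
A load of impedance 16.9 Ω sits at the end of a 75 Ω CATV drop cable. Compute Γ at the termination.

Γ = -0.632

Γ = (Z_L − Z_0)/(Z_L + Z_0) = (16.9 − 75)/(16.9 + 75) = -58.1/91.9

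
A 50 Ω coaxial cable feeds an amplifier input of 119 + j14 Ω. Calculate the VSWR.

Γ = (Z_L − Z_0)/(Z_L + Z_0) = (69 + j14)/(169 + j14)
|Γ| = 70.4/170 = 0.415
VSWR = (1 + |Γ|)/(1 − |Γ|) = 1.42/0.585

VSWR ≈ 2.42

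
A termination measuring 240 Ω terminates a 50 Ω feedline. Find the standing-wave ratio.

VSWR ≈ 4.8

Γ = (240 − 50)/(240 + 50) = 0.655
VSWR = (1 + 0.655)/(1 − 0.655)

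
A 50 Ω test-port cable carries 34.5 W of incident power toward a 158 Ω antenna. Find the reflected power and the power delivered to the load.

P_reflected ≈ 9.3 W; P_delivered ≈ 25.2 W

Γ = (158 − 50)/(158 + 50) = 0.519
|Γ|² = 0.27
P_refl = |Γ|²·P_inc = 9.3 W, P_del = (1 − |Γ|²)·P_inc = 25.2 W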